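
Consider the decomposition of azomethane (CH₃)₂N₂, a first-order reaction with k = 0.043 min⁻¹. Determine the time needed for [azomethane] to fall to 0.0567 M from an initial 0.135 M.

20.17 min

Step 1: For first-order: t = ln([azomethane]₀/[azomethane])/k
Step 2: t = ln(0.135/0.0567)/0.043
Step 3: t = ln(2.381)/0.043
Step 4: t = 0.8675/0.043 = 20.17 min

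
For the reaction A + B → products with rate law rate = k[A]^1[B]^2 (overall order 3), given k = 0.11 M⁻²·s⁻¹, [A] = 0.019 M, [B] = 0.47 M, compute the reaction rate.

0.0004617 M/s

Step 1: The rate law is rate = k[A]^1[B]^2, overall order = 1+2 = 3
Step 2: Substitute values: rate = 0.11 × (0.019)^1 × (0.47)^2
Step 3: rate = 0.11 × 0.019 × 0.2209 = 0.000461681 M/s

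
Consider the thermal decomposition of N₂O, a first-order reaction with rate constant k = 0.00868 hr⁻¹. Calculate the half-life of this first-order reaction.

79.86 hr

Step 1: For a first-order reaction, t₁/₂ = ln(2)/k
Step 2: t₁/₂ = ln(2)/0.00868
Step 3: t₁/₂ = 0.6931/0.00868 = 79.86 hr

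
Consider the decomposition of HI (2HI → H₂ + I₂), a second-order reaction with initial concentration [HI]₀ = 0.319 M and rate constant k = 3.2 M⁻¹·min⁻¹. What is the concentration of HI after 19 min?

0.01564 M

Step 1: For a second-order reaction: 1/[HI] = 1/[HI]₀ + kt
Step 2: 1/[HI] = 1/0.319 + 3.2 × 19
Step 3: 1/[HI] = 3.135 + 60.8 = 63.93
Step 4: [HI] = 1/63.93 = 0.01564 M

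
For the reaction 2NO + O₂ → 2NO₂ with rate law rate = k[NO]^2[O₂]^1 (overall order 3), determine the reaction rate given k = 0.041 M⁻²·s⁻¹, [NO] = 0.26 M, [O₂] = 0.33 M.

0.0009146 M/s

Step 1: The rate law is rate = k[NO]^2[O₂]^1, overall order = 2+1 = 3
Step 2: Substitute values: rate = 0.041 × (0.26)^2 × (0.33)^1
Step 3: rate = 0.041 × 0.0676 × 0.33 = 0.000914628 M/s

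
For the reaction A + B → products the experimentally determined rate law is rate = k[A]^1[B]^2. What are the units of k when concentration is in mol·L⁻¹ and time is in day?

(mol·L⁻¹)⁻²·day⁻¹

Step 1: Overall order = 1 + 2 = 3.
Step 2: rate has units mol·L⁻¹·day⁻¹; [A]^1[B]^2 has units (mol·L⁻¹)^3.
Step 3: k = rate/([A]^1[B]^2), so units of k = (mol·L⁻¹)^(1-3)·day⁻¹ = (mol·L⁻¹)⁻²·day⁻¹.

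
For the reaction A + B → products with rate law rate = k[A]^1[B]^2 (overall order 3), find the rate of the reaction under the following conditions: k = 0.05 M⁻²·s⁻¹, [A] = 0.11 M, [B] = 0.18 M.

0.0001782 M/s

Step 1: The rate law is rate = k[A]^1[B]^2, overall order = 1+2 = 3
Step 2: Substitute values: rate = 0.05 × (0.11)^1 × (0.18)^2
Step 3: rate = 0.05 × 0.11 × 0.0324 = 0.0001782 M/s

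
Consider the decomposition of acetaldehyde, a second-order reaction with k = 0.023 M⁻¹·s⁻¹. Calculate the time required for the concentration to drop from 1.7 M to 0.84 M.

26.18 s

Step 1: For second-order: t = (1/[CH₃CHO] - 1/[CH₃CHO]₀)/k
Step 2: t = (1/0.84 - 1/1.7)/0.023
Step 3: t = (1.19 - 0.5882)/0.023
Step 4: t = 0.6022/0.023 = 26.18 s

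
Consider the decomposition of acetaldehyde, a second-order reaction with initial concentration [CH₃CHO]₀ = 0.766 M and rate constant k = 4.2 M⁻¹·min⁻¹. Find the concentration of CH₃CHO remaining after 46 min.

0.005141 M

Step 1: For a second-order reaction: 1/[CH₃CHO] = 1/[CH₃CHO]₀ + kt
Step 2: 1/[CH₃CHO] = 1/0.766 + 4.2 × 46
Step 3: 1/[CH₃CHO] = 1.305 + 193.2 = 194.5
Step 4: [CH₃CHO] = 1/194.5 = 0.005141 M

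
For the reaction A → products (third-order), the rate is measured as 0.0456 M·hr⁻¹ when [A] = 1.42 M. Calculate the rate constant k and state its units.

0.01593 M⁻²·hr⁻¹

Step 1: rate = k[A]^3, so k = rate / [A]^3.
Step 2: k = 0.0456 / (1.42)^3 = 0.0456 / 2.863.
Step 3: k = 0.01593 M⁻²·hr⁻¹.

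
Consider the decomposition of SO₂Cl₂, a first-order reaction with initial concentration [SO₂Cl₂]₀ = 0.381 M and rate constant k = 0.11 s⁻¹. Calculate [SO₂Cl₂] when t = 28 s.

0.01751 M

Step 1: For a first-order reaction: [SO₂Cl₂] = [SO₂Cl₂]₀ × e^(-kt)
Step 2: [SO₂Cl₂] = 0.381 × e^(-0.11 × 28)
Step 3: [SO₂Cl₂] = 0.381 × e^(-3.08)
Step 4: [SO₂Cl₂] = 0.381 × 0.0459593 = 0.01751 M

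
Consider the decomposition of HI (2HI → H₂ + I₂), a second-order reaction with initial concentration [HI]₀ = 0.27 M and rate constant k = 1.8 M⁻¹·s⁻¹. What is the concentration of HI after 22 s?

0.02309 M

Step 1: For a second-order reaction: 1/[HI] = 1/[HI]₀ + kt
Step 2: 1/[HI] = 1/0.27 + 1.8 × 22
Step 3: 1/[HI] = 3.704 + 39.6 = 43.3
Step 4: [HI] = 1/43.3 = 0.02309 M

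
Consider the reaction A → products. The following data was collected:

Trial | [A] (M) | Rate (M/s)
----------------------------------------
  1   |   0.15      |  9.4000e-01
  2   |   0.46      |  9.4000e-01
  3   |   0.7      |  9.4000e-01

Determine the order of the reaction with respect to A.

zeroth order (0)

Step 1: Compare trials - when concentration changes, rate stays constant.
Step 2: rate₂/rate₁ = 9.4000e-01/9.4000e-01 = 1
Step 3: [A]₂/[A]₁ = 0.46/0.15 = 3.067
Step 4: Since rate ratio ≈ (conc ratio)^0, the reaction is zeroth order.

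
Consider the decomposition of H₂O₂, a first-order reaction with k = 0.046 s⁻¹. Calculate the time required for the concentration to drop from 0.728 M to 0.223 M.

25.72 s

Step 1: For first-order: t = ln([H₂O₂]₀/[H₂O₂])/k
Step 2: t = ln(0.728/0.223)/0.046
Step 3: t = ln(3.265)/0.046
Step 4: t = 1.183/0.046 = 25.72 s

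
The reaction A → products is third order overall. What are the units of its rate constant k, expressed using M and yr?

M⁻²·yr⁻¹

Step 1: For overall order n, rate = k × (concentration)^n.
Step 2: Rate has units M·yr⁻¹; concentration term has units M^3.
Step 3: k = rate / (concentration)^n, so units of k = M^(1-3)·yr⁻¹ = M⁻²·yr⁻¹.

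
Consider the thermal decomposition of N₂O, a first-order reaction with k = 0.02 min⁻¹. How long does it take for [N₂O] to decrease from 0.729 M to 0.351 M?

36.54 min

Step 1: For first-order: t = ln([N₂O]₀/[N₂O])/k
Step 2: t = ln(0.729/0.351)/0.02
Step 3: t = ln(2.077)/0.02
Step 4: t = 0.7309/0.02 = 36.54 min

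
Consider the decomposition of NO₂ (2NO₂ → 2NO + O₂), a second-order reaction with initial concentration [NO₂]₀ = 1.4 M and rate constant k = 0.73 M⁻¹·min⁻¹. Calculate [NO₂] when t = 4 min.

0.2752 M

Step 1: For a second-order reaction: 1/[NO₂] = 1/[NO₂]₀ + kt
Step 2: 1/[NO₂] = 1/1.4 + 0.73 × 4
Step 3: 1/[NO₂] = 0.7143 + 2.92 = 3.634
Step 4: [NO₂] = 1/3.634 = 0.2752 M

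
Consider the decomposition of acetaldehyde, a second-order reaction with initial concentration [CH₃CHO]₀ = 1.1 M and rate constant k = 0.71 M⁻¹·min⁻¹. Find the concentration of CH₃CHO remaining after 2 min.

0.4294 M

Step 1: For a second-order reaction: 1/[CH₃CHO] = 1/[CH₃CHO]₀ + kt
Step 2: 1/[CH₃CHO] = 1/1.1 + 0.71 × 2
Step 3: 1/[CH₃CHO] = 0.9091 + 1.42 = 2.329
Step 4: [CH₃CHO] = 1/2.329 = 0.4294 M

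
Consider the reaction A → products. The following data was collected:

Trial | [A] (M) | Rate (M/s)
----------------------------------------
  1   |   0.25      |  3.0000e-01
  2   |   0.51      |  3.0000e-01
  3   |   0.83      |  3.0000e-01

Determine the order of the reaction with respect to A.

zeroth order (0)

Step 1: Compare trials - when concentration changes, rate stays constant.
Step 2: rate₂/rate₁ = 3.0000e-01/3.0000e-01 = 1
Step 3: [A]₂/[A]₁ = 0.51/0.25 = 2.04
Step 4: Since rate ratio ≈ (conc ratio)^0, the reaction is zeroth order.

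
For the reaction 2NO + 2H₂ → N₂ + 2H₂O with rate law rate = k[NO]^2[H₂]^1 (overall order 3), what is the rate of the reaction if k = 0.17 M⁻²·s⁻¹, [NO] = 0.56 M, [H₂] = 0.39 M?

0.02079 M/s

Step 1: The rate law is rate = k[NO]^2[H₂]^1, overall order = 2+1 = 3
Step 2: Substitute values: rate = 0.17 × (0.56)^2 × (0.39)^1
Step 3: rate = 0.17 × 0.3136 × 0.39 = 0.0207917 M/s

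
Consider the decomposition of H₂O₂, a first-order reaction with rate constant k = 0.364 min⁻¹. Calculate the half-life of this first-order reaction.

1.904 min

Step 1: For a first-order reaction, t₁/₂ = ln(2)/k
Step 2: t₁/₂ = ln(2)/0.364
Step 3: t₁/₂ = 0.6931/0.364 = 1.904 min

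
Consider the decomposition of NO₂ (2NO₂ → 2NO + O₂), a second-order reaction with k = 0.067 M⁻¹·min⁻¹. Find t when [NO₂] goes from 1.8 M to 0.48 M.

22.8 min

Step 1: For second-order: t = (1/[NO₂] - 1/[NO₂]₀)/k
Step 2: t = (1/0.48 - 1/1.8)/0.067
Step 3: t = (2.083 - 0.5556)/0.067
Step 4: t = 1.528/0.067 = 22.8 min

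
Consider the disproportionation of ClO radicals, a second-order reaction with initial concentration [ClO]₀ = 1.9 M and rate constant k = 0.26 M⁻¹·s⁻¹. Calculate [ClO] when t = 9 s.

0.3489 M

Step 1: For a second-order reaction: 1/[ClO] = 1/[ClO]₀ + kt
Step 2: 1/[ClO] = 1/1.9 + 0.26 × 9
Step 3: 1/[ClO] = 0.5263 + 2.34 = 2.866
Step 4: [ClO] = 1/2.866 = 0.3489 M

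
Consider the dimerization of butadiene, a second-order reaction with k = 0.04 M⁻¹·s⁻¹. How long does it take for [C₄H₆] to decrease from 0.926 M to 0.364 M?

41.68 s

Step 1: For second-order: t = (1/[C₄H₆] - 1/[C₄H₆]₀)/k
Step 2: t = (1/0.364 - 1/0.926)/0.04
Step 3: t = (2.747 - 1.08)/0.04
Step 4: t = 1.667/0.04 = 41.68 s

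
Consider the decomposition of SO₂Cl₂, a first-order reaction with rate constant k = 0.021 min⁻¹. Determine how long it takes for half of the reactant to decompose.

33.01 min

Step 1: For a first-order reaction, t₁/₂ = ln(2)/k
Step 2: t₁/₂ = ln(2)/0.021
Step 3: t₁/₂ = 0.6931/0.021 = 33.01 min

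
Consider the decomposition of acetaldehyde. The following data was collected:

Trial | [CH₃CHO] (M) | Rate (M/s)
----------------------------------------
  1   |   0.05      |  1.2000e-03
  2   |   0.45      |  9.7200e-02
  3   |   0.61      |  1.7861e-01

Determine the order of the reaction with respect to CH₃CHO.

second order (2)

Step 1: Compare trials to find order n where rate₂/rate₁ = ([CH₃CHO]₂/[CH₃CHO]₁)^n
Step 2: rate₂/rate₁ = 9.7200e-02/1.2000e-03 = 81
Step 3: [CH₃CHO]₂/[CH₃CHO]₁ = 0.45/0.05 = 9
Step 4: n = ln(81)/ln(9) = 2.00 ≈ 2
Step 5: The reaction is second order in CH₃CHO.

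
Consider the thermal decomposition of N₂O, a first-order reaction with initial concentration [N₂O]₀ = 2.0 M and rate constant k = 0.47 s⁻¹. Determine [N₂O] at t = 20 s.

0.0001654 M

Step 1: For a first-order reaction: [N₂O] = [N₂O]₀ × e^(-kt)
Step 2: [N₂O] = 2.0 × e^(-0.47 × 20)
Step 3: [N₂O] = 2.0 × e^(-9.4)
Step 4: [N₂O] = 2.0 × 8.27241e-05 = 0.0001654 M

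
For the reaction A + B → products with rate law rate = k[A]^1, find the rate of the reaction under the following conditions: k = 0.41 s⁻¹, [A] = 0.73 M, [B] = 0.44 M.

0.2993 M/s

Step 1: The rate law is rate = k[A]^1
Step 2: Note that the rate does not depend on [B] (zero order in B).
Step 3: rate = 0.41 × (0.73)^1 = 0.2993 M/s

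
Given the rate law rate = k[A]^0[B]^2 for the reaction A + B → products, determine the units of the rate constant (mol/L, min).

(mol/L)⁻¹·min⁻¹

Step 1: Overall order = 0 + 2 = 2.
Step 2: rate has units mol/L·min⁻¹; [A]^0[B]^2 has units (mol/L)^2.
Step 3: k = rate/([A]^0[B]^2), so units of k = (mol/L)^(1-2)·min⁻¹ = (mol/L)⁻¹·min⁻¹.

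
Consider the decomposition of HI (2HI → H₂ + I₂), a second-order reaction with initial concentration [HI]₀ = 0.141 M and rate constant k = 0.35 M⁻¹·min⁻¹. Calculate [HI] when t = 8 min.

0.1011 M

Step 1: For a second-order reaction: 1/[HI] = 1/[HI]₀ + kt
Step 2: 1/[HI] = 1/0.141 + 0.35 × 8
Step 3: 1/[HI] = 7.092 + 2.8 = 9.892
Step 4: [HI] = 1/9.892 = 0.1011 M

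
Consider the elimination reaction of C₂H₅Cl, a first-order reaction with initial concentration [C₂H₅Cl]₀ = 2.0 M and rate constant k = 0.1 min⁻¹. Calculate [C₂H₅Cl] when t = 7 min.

0.9932 M

Step 1: For a first-order reaction: [C₂H₅Cl] = [C₂H₅Cl]₀ × e^(-kt)
Step 2: [C₂H₅Cl] = 2.0 × e^(-0.1 × 7)
Step 3: [C₂H₅Cl] = 2.0 × e^(-0.7)
Step 4: [C₂H₅Cl] = 2.0 × 0.496585 = 0.9932 M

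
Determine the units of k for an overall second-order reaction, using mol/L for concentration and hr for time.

(mol/L)⁻¹·hr⁻¹

Step 1: For overall order n, rate = k × (concentration)^n.
Step 2: Rate has units mol/L·hr⁻¹; concentration term has units (mol/L)^2.
Step 3: k = rate / (concentration)^n, so units of k = (mol/L)^(1-2)·hr⁻¹ = (mol/L)⁻¹·hr⁻¹.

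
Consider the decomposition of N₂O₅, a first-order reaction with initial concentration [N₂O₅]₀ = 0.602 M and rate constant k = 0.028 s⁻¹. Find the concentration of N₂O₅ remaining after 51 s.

0.1444 M

Step 1: For a first-order reaction: [N₂O₅] = [N₂O₅]₀ × e^(-kt)
Step 2: [N₂O₅] = 0.602 × e^(-0.028 × 51)
Step 3: [N₂O₅] = 0.602 × e^(-1.428)
Step 4: [N₂O₅] = 0.602 × 0.239788 = 0.1444 M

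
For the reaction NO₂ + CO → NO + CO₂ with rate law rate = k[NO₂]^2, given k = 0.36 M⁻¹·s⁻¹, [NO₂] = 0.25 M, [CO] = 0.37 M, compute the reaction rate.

0.0225 M/s

Step 1: The rate law is rate = k[NO₂]^2
Step 2: Note that the rate does not depend on [CO] (zero order in CO).
Step 3: rate = 0.36 × (0.25)^2 = 0.0225 M/s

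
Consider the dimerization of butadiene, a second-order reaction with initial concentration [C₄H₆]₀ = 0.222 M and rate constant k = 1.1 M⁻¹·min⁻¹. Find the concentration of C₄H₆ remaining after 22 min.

0.03484 M

Step 1: For a second-order reaction: 1/[C₄H₆] = 1/[C₄H₆]₀ + kt
Step 2: 1/[C₄H₆] = 1/0.222 + 1.1 × 22
Step 3: 1/[C₄H₆] = 4.505 + 24.2 = 28.7
Step 4: [C₄H₆] = 1/28.7 = 0.03484 M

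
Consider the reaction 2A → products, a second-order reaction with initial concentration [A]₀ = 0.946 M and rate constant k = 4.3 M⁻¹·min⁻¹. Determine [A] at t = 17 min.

0.01348 M

Step 1: For a second-order reaction: 1/[A] = 1/[A]₀ + kt
Step 2: 1/[A] = 1/0.946 + 4.3 × 17
Step 3: 1/[A] = 1.057 + 73.1 = 74.16
Step 4: [A] = 1/74.16 = 0.01348 M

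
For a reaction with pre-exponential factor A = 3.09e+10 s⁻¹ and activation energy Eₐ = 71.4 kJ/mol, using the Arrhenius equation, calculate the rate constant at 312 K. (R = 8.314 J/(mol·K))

3.43e-02 s⁻¹

Step 1: Use the Arrhenius equation: k = A × exp(-Eₐ/RT)
Step 2: Convert Eₐ to J/mol: 71.4 kJ/mol = 71400 J/mol
Step 3: Calculate the exponent: -Eₐ/(RT) = -71400/(8.314 × 312) = -27.52540
Step 4: k = 3.09e+10 × exp(-27.52540)
Step 5: k = 3.09e+10 × 1.11140e-12 = 3.4342e-02 s⁻¹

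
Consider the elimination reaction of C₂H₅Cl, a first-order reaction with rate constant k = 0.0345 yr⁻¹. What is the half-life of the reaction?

20.09 yr

Step 1: For a first-order reaction, t₁/₂ = ln(2)/k
Step 2: t₁/₂ = ln(2)/0.0345
Step 3: t₁/₂ = 0.6931/0.0345 = 20.09 yr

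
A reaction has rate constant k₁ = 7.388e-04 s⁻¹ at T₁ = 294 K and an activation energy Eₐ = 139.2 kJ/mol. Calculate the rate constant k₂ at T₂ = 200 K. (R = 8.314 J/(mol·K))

1.755e-15 s⁻¹

Step 1: Use the two-temperature Arrhenius form: ln(k₂/k₁) = -Eₐ/R × (1/T₂ - 1/T₁)
Step 2: Convert Eₐ to J/mol: 139.2 kJ/mol = 139200 J/mol
Step 3: 1/T₂ - 1/T₁ = 1/200 - 1/294 = 1.598639e-03 K⁻¹
Step 4: ln(k₂/k₁) = -139200/8.314 × 1.598639e-03 = -26.76576
Step 5: k₂ = k₁ × exp(-26.76576) = 7.388e-04 × 2.37563e-12 = 1.755e-15 s⁻¹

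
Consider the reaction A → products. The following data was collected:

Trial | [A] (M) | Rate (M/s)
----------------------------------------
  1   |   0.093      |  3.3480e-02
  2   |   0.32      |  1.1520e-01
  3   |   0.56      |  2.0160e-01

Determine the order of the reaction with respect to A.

first order (1)

Step 1: Compare trials to find order n where rate₂/rate₁ = ([A]₂/[A]₁)^n
Step 2: rate₂/rate₁ = 1.1520e-01/3.3480e-02 = 3.441
Step 3: [A]₂/[A]₁ = 0.32/0.093 = 3.441
Step 4: n = ln(3.441)/ln(3.441) = 1.00 ≈ 1
Step 5: The reaction is first order in A.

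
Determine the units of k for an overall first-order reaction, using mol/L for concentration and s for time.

s⁻¹

Step 1: For overall order n, rate = k × (concentration)^n.
Step 2: Rate has units mol/L·s⁻¹; concentration term has units (mol/L)^1.
Step 3: k = rate / (concentration)^n, so units of k = (mol/L)^(1-1)·s⁻¹ = s⁻¹.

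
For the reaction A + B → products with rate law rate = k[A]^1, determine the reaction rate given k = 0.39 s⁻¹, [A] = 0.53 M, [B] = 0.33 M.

0.2067 M/s

Step 1: The rate law is rate = k[A]^1
Step 2: Note that the rate does not depend on [B] (zero order in B).
Step 3: rate = 0.39 × (0.53)^1 = 0.2067 M/s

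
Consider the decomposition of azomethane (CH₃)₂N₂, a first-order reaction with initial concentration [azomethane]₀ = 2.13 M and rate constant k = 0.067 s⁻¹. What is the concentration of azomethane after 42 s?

0.1277 M

Step 1: For a first-order reaction: [azomethane] = [azomethane]₀ × e^(-kt)
Step 2: [azomethane] = 2.13 × e^(-0.067 × 42)
Step 3: [azomethane] = 2.13 × e^(-2.814)
Step 4: [azomethane] = 2.13 × 0.0599647 = 0.1277 M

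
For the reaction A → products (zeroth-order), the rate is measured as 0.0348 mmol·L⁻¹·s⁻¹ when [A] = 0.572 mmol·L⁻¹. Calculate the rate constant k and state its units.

0.0348 mmol·L⁻¹·s⁻¹

Step 1: For a zeroth-order reaction, rate = k (independent of concentration).
Step 2: k = rate = 0.0348 mmol·L⁻¹·s⁻¹.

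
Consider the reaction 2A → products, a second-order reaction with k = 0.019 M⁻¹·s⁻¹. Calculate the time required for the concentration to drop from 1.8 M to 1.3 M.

11.25 s

Step 1: For second-order: t = (1/[A] - 1/[A]₀)/k
Step 2: t = (1/1.3 - 1/1.8)/0.019
Step 3: t = (0.7692 - 0.5556)/0.019
Step 4: t = 0.2137/0.019 = 11.25 s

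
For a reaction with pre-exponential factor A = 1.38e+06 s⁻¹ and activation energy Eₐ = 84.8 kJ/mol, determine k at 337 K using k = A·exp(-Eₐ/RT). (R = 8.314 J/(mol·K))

9.90e-08 s⁻¹

Step 1: Use the Arrhenius equation: k = A × exp(-Eₐ/RT)
Step 2: Convert Eₐ to J/mol: 84.8 kJ/mol = 84800 J/mol
Step 3: Calculate the exponent: -Eₐ/(RT) = -84800/(8.314 × 337) = -30.26606
Step 4: k = 1.38e+06 × exp(-30.26606)
Step 5: k = 1.38e+06 × 7.17162e-14 = 9.8968e-08 s⁻¹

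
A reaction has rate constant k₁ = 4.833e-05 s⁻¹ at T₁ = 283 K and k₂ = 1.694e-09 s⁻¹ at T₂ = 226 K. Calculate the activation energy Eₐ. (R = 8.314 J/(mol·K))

95.7 kJ/mol

Step 1: Use the two-temperature Arrhenius form: ln(k₂/k₁) = -Eₐ/R × (1/T₂ - 1/T₁)
Step 2: ln(k₂/k₁) = ln(1.694e-09/4.833e-05) = ln(3.50507e-05) = -10.2587
Step 3: 1/T₂ - 1/T₁ = 1/226 - 1/283 = 8.912099e-04 K⁻¹
Step 4: Eₐ = -R × ln(k₂/k₁) / (1/T₂ - 1/T₁) = -8.314 × -10.2587 / 8.912099e-04
Step 5: Eₐ = 9.5702e+04 J/mol = 95.7 kJ/mol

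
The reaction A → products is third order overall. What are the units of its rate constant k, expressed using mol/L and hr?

(mol/L)⁻²·hr⁻¹

Step 1: For overall order n, rate = k × (concentration)^n.
Step 2: Rate has units mol/L·hr⁻¹; concentration term has units (mol/L)^3.
Step 3: k = rate / (concentration)^n, so units of k = (mol/L)^(1-3)·hr⁻¹ = (mol/L)⁻²·hr⁻¹.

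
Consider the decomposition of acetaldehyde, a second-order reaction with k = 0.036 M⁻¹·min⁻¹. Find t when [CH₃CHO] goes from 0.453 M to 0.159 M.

113.4 min

Step 1: For second-order: t = (1/[CH₃CHO] - 1/[CH₃CHO]₀)/k
Step 2: t = (1/0.159 - 1/0.453)/0.036
Step 3: t = (6.289 - 2.208)/0.036
Step 4: t = 4.082/0.036 = 113.4 min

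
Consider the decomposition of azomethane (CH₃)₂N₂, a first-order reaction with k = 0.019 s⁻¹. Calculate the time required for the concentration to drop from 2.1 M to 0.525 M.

72.96 s

Step 1: For first-order: t = ln([azomethane]₀/[azomethane])/k
Step 2: t = ln(2.1/0.525)/0.019
Step 3: t = ln(4)/0.019
Step 4: t = 1.386/0.019 = 72.96 s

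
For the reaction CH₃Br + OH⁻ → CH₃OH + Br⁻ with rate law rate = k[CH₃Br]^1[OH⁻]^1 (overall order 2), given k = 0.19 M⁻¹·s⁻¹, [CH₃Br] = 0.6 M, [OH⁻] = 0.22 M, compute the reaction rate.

0.02508 M/s

Step 1: The rate law is rate = k[CH₃Br]^1[OH⁻]^1, overall order = 1+1 = 2
Step 2: Substitute values: rate = 0.19 × (0.6)^1 × (0.22)^1
Step 3: rate = 0.19 × 0.6 × 0.22 = 0.02508 M/s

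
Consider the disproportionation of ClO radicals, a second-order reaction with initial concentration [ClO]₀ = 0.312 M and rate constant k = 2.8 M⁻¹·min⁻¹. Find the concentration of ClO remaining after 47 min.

0.007418 M

Step 1: For a second-order reaction: 1/[ClO] = 1/[ClO]₀ + kt
Step 2: 1/[ClO] = 1/0.312 + 2.8 × 47
Step 3: 1/[ClO] = 3.205 + 131.6 = 134.8
Step 4: [ClO] = 1/134.8 = 0.007418 M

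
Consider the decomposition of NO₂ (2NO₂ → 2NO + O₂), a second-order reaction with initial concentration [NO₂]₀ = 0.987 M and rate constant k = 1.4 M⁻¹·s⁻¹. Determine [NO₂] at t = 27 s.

0.02576 M

Step 1: For a second-order reaction: 1/[NO₂] = 1/[NO₂]₀ + kt
Step 2: 1/[NO₂] = 1/0.987 + 1.4 × 27
Step 3: 1/[NO₂] = 1.013 + 37.8 = 38.81
Step 4: [NO₂] = 1/38.81 = 0.02576 M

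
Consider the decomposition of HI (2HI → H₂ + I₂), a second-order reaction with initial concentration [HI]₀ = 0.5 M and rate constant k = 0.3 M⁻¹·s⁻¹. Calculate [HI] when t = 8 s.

0.2273 M

Step 1: For a second-order reaction: 1/[HI] = 1/[HI]₀ + kt
Step 2: 1/[HI] = 1/0.5 + 0.3 × 8
Step 3: 1/[HI] = 2 + 2.4 = 4.4
Step 4: [HI] = 1/4.4 = 0.2273 M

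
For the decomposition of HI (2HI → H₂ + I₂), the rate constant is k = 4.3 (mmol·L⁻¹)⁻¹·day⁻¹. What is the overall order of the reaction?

second order (2)

Step 1: The units of k for an nth-order reaction are (concentration)^(1-n)·(time)⁻¹.
Step 2: Here k has units (mmol·L⁻¹)⁻¹·day⁻¹, so the concentration exponent is -1.
Step 3: 1 - n = -1 ⇒ n = 2. The reaction is second order.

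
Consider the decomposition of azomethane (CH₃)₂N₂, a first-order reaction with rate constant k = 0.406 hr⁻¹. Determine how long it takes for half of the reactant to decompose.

1.707 hr

Step 1: For a first-order reaction, t₁/₂ = ln(2)/k
Step 2: t₁/₂ = ln(2)/0.406
Step 3: t₁/₂ = 0.6931/0.406 = 1.707 hr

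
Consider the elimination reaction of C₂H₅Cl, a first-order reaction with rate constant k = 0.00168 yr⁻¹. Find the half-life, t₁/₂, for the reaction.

412.6 yr

Step 1: For a first-order reaction, t₁/₂ = ln(2)/k
Step 2: t₁/₂ = ln(2)/0.00168
Step 3: t₁/₂ = 0.6931/0.00168 = 412.6 yr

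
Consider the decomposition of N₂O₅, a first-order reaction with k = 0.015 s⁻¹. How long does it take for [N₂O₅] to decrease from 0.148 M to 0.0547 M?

66.36 s

Step 1: For first-order: t = ln([N₂O₅]₀/[N₂O₅])/k
Step 2: t = ln(0.148/0.0547)/0.015
Step 3: t = ln(2.706)/0.015
Step 4: t = 0.9953/0.015 = 66.36 s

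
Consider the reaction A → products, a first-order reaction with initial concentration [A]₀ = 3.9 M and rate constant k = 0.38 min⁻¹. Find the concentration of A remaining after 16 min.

0.008924 M

Step 1: For a first-order reaction: [A] = [A]₀ × e^(-kt)
Step 2: [A] = 3.9 × e^(-0.38 × 16)
Step 3: [A] = 3.9 × e^(-6.08)
Step 4: [A] = 3.9 × 0.00228818 = 0.008924 M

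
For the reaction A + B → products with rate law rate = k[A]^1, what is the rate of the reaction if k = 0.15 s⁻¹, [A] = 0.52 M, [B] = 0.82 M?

0.078 M/s

Step 1: The rate law is rate = k[A]^1
Step 2: Note that the rate does not depend on [B] (zero order in B).
Step 3: rate = 0.15 × (0.52)^1 = 0.078 M/s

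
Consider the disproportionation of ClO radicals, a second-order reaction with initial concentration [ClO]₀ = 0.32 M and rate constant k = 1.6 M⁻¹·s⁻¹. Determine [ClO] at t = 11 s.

0.04825 M

Step 1: For a second-order reaction: 1/[ClO] = 1/[ClO]₀ + kt
Step 2: 1/[ClO] = 1/0.32 + 1.6 × 11
Step 3: 1/[ClO] = 3.125 + 17.6 = 20.73
Step 4: [ClO] = 1/20.73 = 0.04825 M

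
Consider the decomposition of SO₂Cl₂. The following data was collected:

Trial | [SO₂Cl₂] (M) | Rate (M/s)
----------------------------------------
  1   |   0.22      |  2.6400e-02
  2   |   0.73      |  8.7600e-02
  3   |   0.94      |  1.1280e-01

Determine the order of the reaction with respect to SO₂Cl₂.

first order (1)

Step 1: Compare trials to find order n where rate₂/rate₁ = ([SO₂Cl₂]₂/[SO₂Cl₂]₁)^n
Step 2: rate₂/rate₁ = 8.7600e-02/2.6400e-02 = 3.318
Step 3: [SO₂Cl₂]₂/[SO₂Cl₂]₁ = 0.73/0.22 = 3.318
Step 4: n = ln(3.318)/ln(3.318) = 1.00 ≈ 1
Step 5: The reaction is first order in SO₂Cl₂.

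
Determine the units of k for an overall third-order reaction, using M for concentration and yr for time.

M⁻²·yr⁻¹

Step 1: For overall order n, rate = k × (concentration)^n.
Step 2: Rate has units M·yr⁻¹; concentration term has units M^3.
Step 3: k = rate / (concentration)^n, so units of k = M^(1-3)·yr⁻¹ = M⁻²·yr⁻¹.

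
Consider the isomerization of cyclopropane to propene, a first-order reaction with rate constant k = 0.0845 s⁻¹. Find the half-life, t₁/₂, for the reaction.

8.203 s

Step 1: For a first-order reaction, t₁/₂ = ln(2)/k
Step 2: t₁/₂ = ln(2)/0.0845
Step 3: t₁/₂ = 0.6931/0.0845 = 8.203 s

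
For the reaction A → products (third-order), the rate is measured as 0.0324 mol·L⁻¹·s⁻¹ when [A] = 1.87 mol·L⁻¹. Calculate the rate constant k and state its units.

0.004955 (mol·L⁻¹)⁻²·s⁻¹

Step 1: rate = k[A]^3, so k = rate / [A]^3.
Step 2: k = 0.0324 / (1.87)^3 = 0.0324 / 6.539.
Step 3: k = 0.004955 (mol·L⁻¹)⁻²·s⁻¹.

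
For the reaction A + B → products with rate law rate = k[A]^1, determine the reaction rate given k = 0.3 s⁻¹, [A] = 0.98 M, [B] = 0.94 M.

0.294 M/s

Step 1: The rate law is rate = k[A]^1
Step 2: Note that the rate does not depend on [B] (zero order in B).
Step 3: rate = 0.3 × (0.98)^1 = 0.294 M/s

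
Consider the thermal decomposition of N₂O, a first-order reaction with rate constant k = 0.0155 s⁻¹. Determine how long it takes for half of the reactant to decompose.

44.72 s

Step 1: For a first-order reaction, t₁/₂ = ln(2)/k
Step 2: t₁/₂ = ln(2)/0.0155
Step 3: t₁/₂ = 0.6931/0.0155 = 44.72 s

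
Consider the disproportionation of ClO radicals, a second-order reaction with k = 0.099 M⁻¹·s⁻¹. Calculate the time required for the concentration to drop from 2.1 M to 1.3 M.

2.96 s

Step 1: For second-order: t = (1/[ClO] - 1/[ClO]₀)/k
Step 2: t = (1/1.3 - 1/2.1)/0.099
Step 3: t = (0.7692 - 0.4762)/0.099
Step 4: t = 0.293/0.099 = 2.96 s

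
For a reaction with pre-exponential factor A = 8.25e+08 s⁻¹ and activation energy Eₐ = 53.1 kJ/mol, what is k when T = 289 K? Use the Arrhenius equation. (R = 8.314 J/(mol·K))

2.08e-01 s⁻¹

Step 1: Use the Arrhenius equation: k = A × exp(-Eₐ/RT)
Step 2: Convert Eₐ to J/mol: 53.1 kJ/mol = 53100 J/mol
Step 3: Calculate the exponent: -Eₐ/(RT) = -53100/(8.314 × 289) = -22.09971
Step 4: k = 8.25e+08 × exp(-22.09971)
Step 5: k = 8.25e+08 × 2.52475e-10 = 2.0829e-01 s⁻¹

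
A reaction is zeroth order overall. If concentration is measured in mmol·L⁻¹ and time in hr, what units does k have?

mmol·L⁻¹·hr⁻¹

Step 1: For overall order n, rate = k × (concentration)^n.
Step 2: Rate has units mmol·L⁻¹·hr⁻¹; concentration term has units (mmol·L⁻¹)^0.
Step 3: k = rate / (concentration)^n, so units of k = (mmol·L⁻¹)^(1-0)·hr⁻¹ = mmol·L⁻¹·hr⁻¹.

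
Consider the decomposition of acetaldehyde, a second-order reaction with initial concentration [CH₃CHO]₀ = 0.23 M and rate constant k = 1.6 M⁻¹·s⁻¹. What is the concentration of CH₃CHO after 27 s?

0.02103 M

Step 1: For a second-order reaction: 1/[CH₃CHO] = 1/[CH₃CHO]₀ + kt
Step 2: 1/[CH₃CHO] = 1/0.23 + 1.6 × 27
Step 3: 1/[CH₃CHO] = 4.348 + 43.2 = 47.55
Step 4: [CH₃CHO] = 1/47.55 = 0.02103 M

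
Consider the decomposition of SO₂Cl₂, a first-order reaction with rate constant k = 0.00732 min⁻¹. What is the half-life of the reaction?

94.69 min

Step 1: For a first-order reaction, t₁/₂ = ln(2)/k
Step 2: t₁/₂ = ln(2)/0.00732
Step 3: t₁/₂ = 0.6931/0.00732 = 94.69 min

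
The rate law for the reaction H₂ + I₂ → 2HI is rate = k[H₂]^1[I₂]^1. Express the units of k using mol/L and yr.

(mol/L)⁻¹·yr⁻¹

Step 1: Overall order = 1 + 1 = 2.
Step 2: rate has units mol/L·yr⁻¹; [H₂]^1[I₂]^1 has units (mol/L)^2.
Step 3: k = rate/([H₂]^1[I₂]^1), so units of k = (mol/L)^(1-2)·yr⁻¹ = (mol/L)⁻¹·yr⁻¹.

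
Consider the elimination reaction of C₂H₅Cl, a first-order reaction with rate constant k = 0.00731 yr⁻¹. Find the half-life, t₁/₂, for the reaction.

94.82 yr

Step 1: For a first-order reaction, t₁/₂ = ln(2)/k
Step 2: t₁/₂ = ln(2)/0.00731
Step 3: t₁/₂ = 0.6931/0.00731 = 94.82 yr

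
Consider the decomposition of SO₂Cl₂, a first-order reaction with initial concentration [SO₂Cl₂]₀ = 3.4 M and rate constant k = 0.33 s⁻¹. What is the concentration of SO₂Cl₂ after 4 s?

0.9083 M

Step 1: For a first-order reaction: [SO₂Cl₂] = [SO₂Cl₂]₀ × e^(-kt)
Step 2: [SO₂Cl₂] = 3.4 × e^(-0.33 × 4)
Step 3: [SO₂Cl₂] = 3.4 × e^(-1.32)
Step 4: [SO₂Cl₂] = 3.4 × 0.267135 = 0.9083 M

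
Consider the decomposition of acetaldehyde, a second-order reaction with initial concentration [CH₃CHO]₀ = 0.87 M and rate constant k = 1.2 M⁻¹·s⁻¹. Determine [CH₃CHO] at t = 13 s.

0.0597 M

Step 1: For a second-order reaction: 1/[CH₃CHO] = 1/[CH₃CHO]₀ + kt
Step 2: 1/[CH₃CHO] = 1/0.87 + 1.2 × 13
Step 3: 1/[CH₃CHO] = 1.149 + 15.6 = 16.75
Step 4: [CH₃CHO] = 1/16.75 = 0.0597 M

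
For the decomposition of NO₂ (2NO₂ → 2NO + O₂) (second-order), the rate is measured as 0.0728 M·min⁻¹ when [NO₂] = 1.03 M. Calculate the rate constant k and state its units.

0.06862 M⁻¹·min⁻¹

Step 1: rate = k[NO₂]^2, so k = rate / [NO₂]^2.
Step 2: k = 0.0728 / (1.03)^2 = 0.0728 / 1.061.
Step 3: k = 0.06862 M⁻¹·min⁻¹.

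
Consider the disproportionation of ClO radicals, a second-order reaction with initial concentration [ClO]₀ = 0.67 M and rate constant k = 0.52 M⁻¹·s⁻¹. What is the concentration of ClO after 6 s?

0.2168 M

Step 1: For a second-order reaction: 1/[ClO] = 1/[ClO]₀ + kt
Step 2: 1/[ClO] = 1/0.67 + 0.52 × 6
Step 3: 1/[ClO] = 1.493 + 3.12 = 4.613
Step 4: [ClO] = 1/4.613 = 0.2168 M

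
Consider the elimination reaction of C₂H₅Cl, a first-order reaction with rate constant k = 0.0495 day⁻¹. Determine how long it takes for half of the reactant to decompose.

14 day

Step 1: For a first-order reaction, t₁/₂ = ln(2)/k
Step 2: t₁/₂ = ln(2)/0.0495
Step 3: t₁/₂ = 0.6931/0.0495 = 14 day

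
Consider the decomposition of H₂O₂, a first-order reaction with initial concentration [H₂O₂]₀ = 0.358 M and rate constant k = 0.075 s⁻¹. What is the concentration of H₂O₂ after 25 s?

0.0549 M

Step 1: For a first-order reaction: [H₂O₂] = [H₂O₂]₀ × e^(-kt)
Step 2: [H₂O₂] = 0.358 × e^(-0.075 × 25)
Step 3: [H₂O₂] = 0.358 × e^(-1.875)
Step 4: [H₂O₂] = 0.358 × 0.153355 = 0.0549 M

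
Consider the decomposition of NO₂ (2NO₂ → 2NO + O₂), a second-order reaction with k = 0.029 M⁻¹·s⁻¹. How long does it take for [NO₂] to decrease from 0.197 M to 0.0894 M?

210.7 s

Step 1: For second-order: t = (1/[NO₂] - 1/[NO₂]₀)/k
Step 2: t = (1/0.0894 - 1/0.197)/0.029
Step 3: t = (11.19 - 5.076)/0.029
Step 4: t = 6.11/0.029 = 210.7 s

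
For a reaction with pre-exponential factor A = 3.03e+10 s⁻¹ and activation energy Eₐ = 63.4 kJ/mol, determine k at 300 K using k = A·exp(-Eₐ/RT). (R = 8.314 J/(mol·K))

2.77e-01 s⁻¹

Step 1: Use the Arrhenius equation: k = A × exp(-Eₐ/RT)
Step 2: Convert Eₐ to J/mol: 63.4 kJ/mol = 63400 J/mol
Step 3: Calculate the exponent: -Eₐ/(RT) = -63400/(8.314 × 300) = -25.41897
Step 4: k = 3.03e+10 × exp(-25.41897)
Step 5: k = 3.03e+10 × 9.13443e-12 = 2.7677e-01 s⁻¹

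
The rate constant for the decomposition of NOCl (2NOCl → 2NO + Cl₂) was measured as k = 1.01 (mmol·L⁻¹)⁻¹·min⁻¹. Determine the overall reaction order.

second order (2)

Step 1: The units of k for an nth-order reaction are (concentration)^(1-n)·(time)⁻¹.
Step 2: Here k has units (mmol·L⁻¹)⁻¹·min⁻¹, so the concentration exponent is -1.
Step 3: 1 - n = -1 ⇒ n = 2. The reaction is second order.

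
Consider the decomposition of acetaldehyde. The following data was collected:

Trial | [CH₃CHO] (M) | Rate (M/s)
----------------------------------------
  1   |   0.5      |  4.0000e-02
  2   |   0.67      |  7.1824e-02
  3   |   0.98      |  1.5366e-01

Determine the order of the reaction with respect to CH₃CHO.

second order (2)

Step 1: Compare trials to find order n where rate₂/rate₁ = ([CH₃CHO]₂/[CH₃CHO]₁)^n
Step 2: rate₂/rate₁ = 7.1824e-02/4.0000e-02 = 1.796
Step 3: [CH₃CHO]₂/[CH₃CHO]₁ = 0.67/0.5 = 1.34
Step 4: n = ln(1.796)/ln(1.34) = 2.00 ≈ 2
Step 5: The reaction is second order in CH₃CHO.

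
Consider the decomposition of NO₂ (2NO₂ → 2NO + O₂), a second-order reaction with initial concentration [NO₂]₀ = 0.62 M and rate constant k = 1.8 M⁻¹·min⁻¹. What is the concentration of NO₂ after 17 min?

0.03104 M

Step 1: For a second-order reaction: 1/[NO₂] = 1/[NO₂]₀ + kt
Step 2: 1/[NO₂] = 1/0.62 + 1.8 × 17
Step 3: 1/[NO₂] = 1.613 + 30.6 = 32.21
Step 4: [NO₂] = 1/32.21 = 0.03104 M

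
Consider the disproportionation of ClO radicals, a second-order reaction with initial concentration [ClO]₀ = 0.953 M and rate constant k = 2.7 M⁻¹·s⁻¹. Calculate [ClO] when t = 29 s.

0.0126 M

Step 1: For a second-order reaction: 1/[ClO] = 1/[ClO]₀ + kt
Step 2: 1/[ClO] = 1/0.953 + 2.7 × 29
Step 3: 1/[ClO] = 1.049 + 78.3 = 79.35
Step 4: [ClO] = 1/79.35 = 0.0126 M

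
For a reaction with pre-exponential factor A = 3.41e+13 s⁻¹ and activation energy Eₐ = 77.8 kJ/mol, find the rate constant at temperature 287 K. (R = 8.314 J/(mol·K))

2.36e-01 s⁻¹

Step 1: Use the Arrhenius equation: k = A × exp(-Eₐ/RT)
Step 2: Convert Eₐ to J/mol: 77.8 kJ/mol = 77800 J/mol
Step 3: Calculate the exponent: -Eₐ/(RT) = -77800/(8.314 × 287) = -32.60526
Step 4: k = 3.41e+13 × exp(-32.60526)
Step 5: k = 3.41e+13 × 6.91378e-15 = 2.3576e-01 s⁻¹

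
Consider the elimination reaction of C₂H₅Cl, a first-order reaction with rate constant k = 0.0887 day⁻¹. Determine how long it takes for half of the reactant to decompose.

7.815 day

Step 1: For a first-order reaction, t₁/₂ = ln(2)/k
Step 2: t₁/₂ = ln(2)/0.0887
Step 3: t₁/₂ = 0.6931/0.0887 = 7.815 day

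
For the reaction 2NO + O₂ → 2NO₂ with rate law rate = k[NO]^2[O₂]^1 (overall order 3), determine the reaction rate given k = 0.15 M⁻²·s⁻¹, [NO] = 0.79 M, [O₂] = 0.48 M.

0.04494 M/s

Step 1: The rate law is rate = k[NO]^2[O₂]^1, overall order = 2+1 = 3
Step 2: Substitute values: rate = 0.15 × (0.79)^2 × (0.48)^1
Step 3: rate = 0.15 × 0.6241 × 0.48 = 0.0449352 M/s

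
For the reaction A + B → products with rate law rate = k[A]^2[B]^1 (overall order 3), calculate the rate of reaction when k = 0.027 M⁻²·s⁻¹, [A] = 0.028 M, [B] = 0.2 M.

4.234e-06 M/s

Step 1: The rate law is rate = k[A]^2[B]^1, overall order = 2+1 = 3
Step 2: Substitute values: rate = 0.027 × (0.028)^2 × (0.2)^1
Step 3: rate = 0.027 × 0.000784 × 0.2 = 4.2336e-06 M/s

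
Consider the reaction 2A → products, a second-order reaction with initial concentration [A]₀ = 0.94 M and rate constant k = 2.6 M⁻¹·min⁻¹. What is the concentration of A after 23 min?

0.01643 M

Step 1: For a second-order reaction: 1/[A] = 1/[A]₀ + kt
Step 2: 1/[A] = 1/0.94 + 2.6 × 23
Step 3: 1/[A] = 1.064 + 59.8 = 60.86
Step 4: [A] = 1/60.86 = 0.01643 M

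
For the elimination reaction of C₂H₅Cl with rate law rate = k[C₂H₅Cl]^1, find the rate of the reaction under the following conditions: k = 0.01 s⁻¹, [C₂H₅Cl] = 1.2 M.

0.012 M/s

Step 1: Identify the rate law: rate = k[C₂H₅Cl]^1
Step 2: Substitute values: rate = 0.01 × (1.2)^1
Step 3: Calculate: rate = 0.01 × 1.2 = 0.012 M/s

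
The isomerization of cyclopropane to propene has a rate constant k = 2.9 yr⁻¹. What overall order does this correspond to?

first order (1)

Step 1: The units of k for an nth-order reaction are (concentration)^(1-n)·(time)⁻¹.
Step 2: Here k has units yr⁻¹, so the concentration exponent is 0.
Step 3: 1 - n = 0 ⇒ n = 1. The reaction is first order.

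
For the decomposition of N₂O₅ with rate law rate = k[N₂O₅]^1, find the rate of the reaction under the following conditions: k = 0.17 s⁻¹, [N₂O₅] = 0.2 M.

0.034 M/s

Step 1: Identify the rate law: rate = k[N₂O₅]^1
Step 2: Substitute values: rate = 0.17 × (0.2)^1
Step 3: Calculate: rate = 0.17 × 0.2 = 0.034 M/s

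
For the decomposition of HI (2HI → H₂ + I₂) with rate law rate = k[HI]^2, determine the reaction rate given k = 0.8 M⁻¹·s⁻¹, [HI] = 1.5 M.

1.8 M/s

Step 1: Identify the rate law: rate = k[HI]^2
Step 2: Substitute values: rate = 0.8 × (1.5)^2
Step 3: Calculate: rate = 0.8 × 2.25 = 1.8 M/s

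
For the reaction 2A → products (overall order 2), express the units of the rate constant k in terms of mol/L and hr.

(mol/L)⁻¹·hr⁻¹

Step 1: For overall order n, rate = k × (concentration)^n.
Step 2: Rate has units mol/L·hr⁻¹; concentration term has units (mol/L)^2.
Step 3: k = rate / (concentration)^n, so units of k = (mol/L)^(1-2)·hr⁻¹ = (mol/L)⁻¹·hr⁻¹.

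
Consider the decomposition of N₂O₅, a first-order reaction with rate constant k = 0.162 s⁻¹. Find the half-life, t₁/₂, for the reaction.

4.279 s

Step 1: For a first-order reaction, t₁/₂ = ln(2)/k
Step 2: t₁/₂ = ln(2)/0.162
Step 3: t₁/₂ = 0.6931/0.162 = 4.279 s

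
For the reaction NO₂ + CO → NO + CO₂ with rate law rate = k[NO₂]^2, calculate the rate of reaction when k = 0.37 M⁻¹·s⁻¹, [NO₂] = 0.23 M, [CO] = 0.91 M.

0.01957 M/s

Step 1: The rate law is rate = k[NO₂]^2
Step 2: Note that the rate does not depend on [CO] (zero order in CO).
Step 3: rate = 0.37 × (0.23)^2 = 0.019573 M/s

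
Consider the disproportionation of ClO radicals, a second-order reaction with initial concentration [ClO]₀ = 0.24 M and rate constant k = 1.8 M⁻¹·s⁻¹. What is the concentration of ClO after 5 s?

0.07595 M

Step 1: For a second-order reaction: 1/[ClO] = 1/[ClO]₀ + kt
Step 2: 1/[ClO] = 1/0.24 + 1.8 × 5
Step 3: 1/[ClO] = 4.167 + 9 = 13.17
Step 4: [ClO] = 1/13.17 = 0.07595 M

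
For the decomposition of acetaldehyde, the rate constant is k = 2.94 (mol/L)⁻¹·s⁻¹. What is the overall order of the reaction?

second order (2)

Step 1: The units of k for an nth-order reaction are (concentration)^(1-n)·(time)⁻¹.
Step 2: Here k has units (mol/L)⁻¹·s⁻¹, so the concentration exponent is -1.
Step 3: 1 - n = -1 ⇒ n = 2. The reaction is second order.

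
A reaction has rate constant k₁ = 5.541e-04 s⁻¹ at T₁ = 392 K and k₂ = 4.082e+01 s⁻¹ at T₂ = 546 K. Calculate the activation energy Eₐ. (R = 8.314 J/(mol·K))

129.5 kJ/mol

Step 1: Use the two-temperature Arrhenius form: ln(k₂/k₁) = -Eₐ/R × (1/T₂ - 1/T₁)
Step 2: ln(k₂/k₁) = ln(4.082e+01/5.541e-04) = ln(73669) = 11.2073
Step 3: 1/T₂ - 1/T₁ = 1/546 - 1/392 = -7.195186e-04 K⁻¹
Step 4: Eₐ = -R × ln(k₂/k₁) / (1/T₂ - 1/T₁) = -8.314 × 11.2073 / -7.195186e-04
Step 5: Eₐ = 1.2950e+05 J/mol = 129.5 kJ/mol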